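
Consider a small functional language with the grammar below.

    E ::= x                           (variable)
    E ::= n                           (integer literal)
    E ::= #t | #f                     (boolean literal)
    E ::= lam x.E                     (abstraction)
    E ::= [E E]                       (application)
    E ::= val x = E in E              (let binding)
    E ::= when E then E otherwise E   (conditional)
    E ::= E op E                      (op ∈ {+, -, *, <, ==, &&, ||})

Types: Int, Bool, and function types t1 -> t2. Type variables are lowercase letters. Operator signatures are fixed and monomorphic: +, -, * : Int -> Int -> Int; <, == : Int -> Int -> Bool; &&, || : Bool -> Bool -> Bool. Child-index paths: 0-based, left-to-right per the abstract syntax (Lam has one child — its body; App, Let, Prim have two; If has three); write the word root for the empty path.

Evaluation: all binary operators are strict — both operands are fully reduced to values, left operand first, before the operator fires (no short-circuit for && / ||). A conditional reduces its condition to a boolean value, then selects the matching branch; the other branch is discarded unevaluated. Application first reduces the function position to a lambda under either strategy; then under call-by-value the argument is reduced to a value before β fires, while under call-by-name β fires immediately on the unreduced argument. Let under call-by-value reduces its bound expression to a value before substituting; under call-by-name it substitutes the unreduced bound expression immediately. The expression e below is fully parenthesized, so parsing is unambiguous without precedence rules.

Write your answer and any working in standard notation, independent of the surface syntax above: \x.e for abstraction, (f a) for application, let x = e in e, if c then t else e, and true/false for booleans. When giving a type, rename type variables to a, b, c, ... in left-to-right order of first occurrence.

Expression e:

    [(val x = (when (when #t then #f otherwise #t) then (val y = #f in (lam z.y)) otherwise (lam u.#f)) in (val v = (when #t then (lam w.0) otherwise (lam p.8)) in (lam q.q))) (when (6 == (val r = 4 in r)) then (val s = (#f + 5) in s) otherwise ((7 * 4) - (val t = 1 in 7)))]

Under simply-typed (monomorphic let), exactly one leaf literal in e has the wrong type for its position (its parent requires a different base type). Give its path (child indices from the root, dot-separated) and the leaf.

Answer: 1.1.0.0 : false

Working:
  unify Bool ~ Bool
  unify Bool ~ Bool
  unify Bool ~ Bool
let y : Bool
y : Bool
\z._ : a -> Bool
\u._ : b -> Bool
  unify a -> Bool ~ b -> Bool
  unify a ~ b
  unify Bool ~ Bool
let x : b -> Bool
  unify Bool ~ Bool
\w._ : c -> Int
\p._ : d -> Int
  unify c -> Int ~ d -> Int
  unify c ~ d
  unify Int ~ Int
let v : d -> Int
q : e
\q._ : e -> e
  unify Int ~ Int
let r : Int
r : Int
  unify Int ~ Int
  unify Bool ~ Bool
  unify Bool ~ Int
  FAIL: mismatch Bool ~ Int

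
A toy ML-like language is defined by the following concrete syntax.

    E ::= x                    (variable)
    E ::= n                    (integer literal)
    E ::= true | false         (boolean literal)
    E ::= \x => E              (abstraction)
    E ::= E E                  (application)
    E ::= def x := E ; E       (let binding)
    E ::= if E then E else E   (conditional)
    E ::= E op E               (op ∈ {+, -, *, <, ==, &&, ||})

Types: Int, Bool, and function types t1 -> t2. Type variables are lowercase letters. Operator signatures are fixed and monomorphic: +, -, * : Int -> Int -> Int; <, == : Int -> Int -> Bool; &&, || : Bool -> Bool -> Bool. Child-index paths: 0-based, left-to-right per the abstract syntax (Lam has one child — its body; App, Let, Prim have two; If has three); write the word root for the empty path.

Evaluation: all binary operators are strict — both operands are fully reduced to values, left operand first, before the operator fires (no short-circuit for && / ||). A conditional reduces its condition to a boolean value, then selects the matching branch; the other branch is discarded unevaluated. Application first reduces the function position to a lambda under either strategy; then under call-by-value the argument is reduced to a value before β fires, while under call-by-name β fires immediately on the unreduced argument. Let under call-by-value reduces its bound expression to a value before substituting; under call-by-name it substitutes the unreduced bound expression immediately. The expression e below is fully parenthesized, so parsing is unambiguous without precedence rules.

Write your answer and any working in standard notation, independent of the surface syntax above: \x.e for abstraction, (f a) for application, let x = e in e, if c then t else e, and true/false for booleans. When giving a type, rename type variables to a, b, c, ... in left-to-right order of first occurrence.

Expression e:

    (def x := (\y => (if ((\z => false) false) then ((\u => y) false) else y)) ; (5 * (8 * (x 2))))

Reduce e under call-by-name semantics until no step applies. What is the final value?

Answer: 80

Derivation:
step 0: (let x = (\y.(if ((\z.false) false) then ((\u.y) false) else y)) in (5 * (8 * (x 2))))
step 1: [let@root] (5 * (8 * ((\y.(if ((\z.false) false) then ((\u.y) false) else y)) 2)))
step 2: [beta@1.1] (5 * (8 * (if ((\z.false) false) then ((\u.2) false) else 2)))
step 3: [beta@1.1.0] (5 * (8 * (if false then ((\u.2) false) else 2)))
step 4: [if@1.1] (5 * (8 * 2))
step 5: [delta@1] (5 * 16)
step 6: [delta@root] 80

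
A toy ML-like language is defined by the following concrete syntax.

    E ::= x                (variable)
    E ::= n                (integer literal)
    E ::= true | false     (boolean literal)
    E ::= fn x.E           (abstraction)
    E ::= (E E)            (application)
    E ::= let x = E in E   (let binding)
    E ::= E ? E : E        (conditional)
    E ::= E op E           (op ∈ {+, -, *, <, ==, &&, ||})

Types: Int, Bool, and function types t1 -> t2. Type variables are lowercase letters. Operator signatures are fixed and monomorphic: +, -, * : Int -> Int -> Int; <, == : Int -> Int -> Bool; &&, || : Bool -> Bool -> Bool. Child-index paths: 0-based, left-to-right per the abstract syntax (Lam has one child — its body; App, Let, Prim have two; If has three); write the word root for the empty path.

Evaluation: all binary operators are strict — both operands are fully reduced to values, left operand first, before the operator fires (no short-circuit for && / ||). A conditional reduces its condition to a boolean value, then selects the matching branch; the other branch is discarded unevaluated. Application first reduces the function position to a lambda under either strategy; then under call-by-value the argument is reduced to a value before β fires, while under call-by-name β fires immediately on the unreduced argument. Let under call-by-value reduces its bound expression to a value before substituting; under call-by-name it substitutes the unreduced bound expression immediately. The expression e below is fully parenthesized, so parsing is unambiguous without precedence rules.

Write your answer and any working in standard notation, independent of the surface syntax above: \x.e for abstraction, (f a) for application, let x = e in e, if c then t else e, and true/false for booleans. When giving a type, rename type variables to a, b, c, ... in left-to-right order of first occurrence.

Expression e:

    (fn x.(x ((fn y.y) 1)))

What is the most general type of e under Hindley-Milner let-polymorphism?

Trace:
x : a
y : b
\y._ : b -> b
  unify b -> b ~ Int -> c
  unify b ~ Int
  unify Int ~ c
_ _ : Int
  unify a ~ Int -> d
_ _ : d
\x._ : (Int -> d) -> d

Answer: (Int -> a) -> a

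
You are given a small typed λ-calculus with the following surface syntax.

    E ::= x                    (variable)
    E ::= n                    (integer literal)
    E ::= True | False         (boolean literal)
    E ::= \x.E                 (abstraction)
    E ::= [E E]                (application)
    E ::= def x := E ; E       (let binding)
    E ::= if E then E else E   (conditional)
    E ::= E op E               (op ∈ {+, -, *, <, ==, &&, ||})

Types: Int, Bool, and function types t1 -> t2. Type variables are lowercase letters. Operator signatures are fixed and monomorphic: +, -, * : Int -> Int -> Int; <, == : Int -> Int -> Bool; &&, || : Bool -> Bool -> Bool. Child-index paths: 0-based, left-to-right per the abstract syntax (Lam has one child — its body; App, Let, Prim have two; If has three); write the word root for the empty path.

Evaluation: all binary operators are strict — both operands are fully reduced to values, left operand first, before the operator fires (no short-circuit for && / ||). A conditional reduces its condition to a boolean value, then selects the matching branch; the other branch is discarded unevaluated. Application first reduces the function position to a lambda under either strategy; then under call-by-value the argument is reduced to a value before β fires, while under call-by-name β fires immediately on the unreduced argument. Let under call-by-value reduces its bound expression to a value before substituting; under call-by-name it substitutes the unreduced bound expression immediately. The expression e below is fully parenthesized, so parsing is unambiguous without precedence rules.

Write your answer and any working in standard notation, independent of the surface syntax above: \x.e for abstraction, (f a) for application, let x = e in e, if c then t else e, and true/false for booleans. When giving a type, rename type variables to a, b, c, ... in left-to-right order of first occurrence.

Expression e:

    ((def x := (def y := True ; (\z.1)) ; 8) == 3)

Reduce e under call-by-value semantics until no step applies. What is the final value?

Answer: false

Working:
step 0: ((let x = (let y = true in (\z.1)) in 8) == 3)
step 1: [let@0.0] ((let x = (\z.1) in 8) == 3)
step 2: [let@0] (8 == 3)
step 3: [delta@root] false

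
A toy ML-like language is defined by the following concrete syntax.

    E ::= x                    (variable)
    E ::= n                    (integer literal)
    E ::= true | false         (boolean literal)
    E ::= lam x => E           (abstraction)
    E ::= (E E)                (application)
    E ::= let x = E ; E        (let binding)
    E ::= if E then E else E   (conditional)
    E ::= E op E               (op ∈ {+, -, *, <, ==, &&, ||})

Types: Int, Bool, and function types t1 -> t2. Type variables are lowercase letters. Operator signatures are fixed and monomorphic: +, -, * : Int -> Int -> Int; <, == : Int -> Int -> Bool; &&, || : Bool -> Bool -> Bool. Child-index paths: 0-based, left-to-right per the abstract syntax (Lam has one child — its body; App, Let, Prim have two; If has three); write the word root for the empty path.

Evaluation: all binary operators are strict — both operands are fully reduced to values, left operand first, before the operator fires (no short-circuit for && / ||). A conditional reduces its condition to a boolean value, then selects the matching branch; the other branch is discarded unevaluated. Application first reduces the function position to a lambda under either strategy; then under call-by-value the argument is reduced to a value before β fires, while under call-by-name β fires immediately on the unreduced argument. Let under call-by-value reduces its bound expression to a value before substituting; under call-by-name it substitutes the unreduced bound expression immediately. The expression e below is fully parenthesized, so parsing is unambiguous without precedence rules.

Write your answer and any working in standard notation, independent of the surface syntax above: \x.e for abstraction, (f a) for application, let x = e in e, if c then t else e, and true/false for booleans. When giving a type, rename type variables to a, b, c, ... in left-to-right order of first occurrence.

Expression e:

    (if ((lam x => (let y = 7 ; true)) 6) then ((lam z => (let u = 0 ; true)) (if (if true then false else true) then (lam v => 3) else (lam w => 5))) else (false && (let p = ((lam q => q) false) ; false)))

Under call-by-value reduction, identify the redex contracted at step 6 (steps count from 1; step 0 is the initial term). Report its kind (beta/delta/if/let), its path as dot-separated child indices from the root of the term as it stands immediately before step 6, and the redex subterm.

Derivation:
step 0: (if ((\x.(let y = 7 in true)) 6) then ((\z.(let u = 0 in true)) (if (if true then false else true) then (\v.3) else (\w.5))) else (false && (let p = ((\q.q) false) in false)))
step 1: [beta@0] (if (let y = 7 in true) then ((\z.(let u = 0 in true)) (if (if true then false else true) then (\v.3) else (\w.5))) else (false && (let p = ((\q.q) false) in false)))
step 2: [let@0] (if true then ((\z.(let u = 0 in true)) (if (if true then false else true) then (\v.3) else (\w.5))) else (false && (let p = ((\q.q) false) in false)))
step 3: [if@root] ((\z.(let u = 0 in true)) (if (if true then false else true) then (\v.3) else (\w.5)))
step 4: [if@1.0] ((\z.(let u = 0 in true)) (if false then (\v.3) else (\w.5)))
step 5: [if@1] ((\z.(let u = 0 in true)) (\w.5))
step 6: [beta@root] (let u = 0 in true)

Answer: beta at root : ((\z.(let u = 0 in true)) (\w.5))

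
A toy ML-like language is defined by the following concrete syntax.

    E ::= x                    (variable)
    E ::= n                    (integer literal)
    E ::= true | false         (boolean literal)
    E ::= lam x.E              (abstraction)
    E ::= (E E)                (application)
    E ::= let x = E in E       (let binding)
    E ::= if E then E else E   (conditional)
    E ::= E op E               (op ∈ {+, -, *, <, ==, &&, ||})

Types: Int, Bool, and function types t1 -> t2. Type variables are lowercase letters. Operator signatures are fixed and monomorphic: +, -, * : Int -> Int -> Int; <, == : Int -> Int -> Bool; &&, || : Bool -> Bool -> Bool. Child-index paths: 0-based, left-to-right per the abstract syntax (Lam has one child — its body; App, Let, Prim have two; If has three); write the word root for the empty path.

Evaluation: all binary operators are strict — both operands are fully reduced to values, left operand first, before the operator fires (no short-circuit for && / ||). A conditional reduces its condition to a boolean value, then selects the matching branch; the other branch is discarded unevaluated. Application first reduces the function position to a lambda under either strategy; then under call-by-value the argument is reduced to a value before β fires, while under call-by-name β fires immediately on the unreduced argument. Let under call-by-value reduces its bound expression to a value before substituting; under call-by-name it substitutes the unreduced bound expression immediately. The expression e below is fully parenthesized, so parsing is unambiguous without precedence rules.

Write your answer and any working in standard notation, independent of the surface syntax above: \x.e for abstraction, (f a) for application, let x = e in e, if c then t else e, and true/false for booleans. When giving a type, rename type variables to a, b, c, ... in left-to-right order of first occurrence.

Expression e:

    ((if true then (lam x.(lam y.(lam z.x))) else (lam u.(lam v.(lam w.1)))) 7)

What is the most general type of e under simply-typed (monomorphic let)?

Answer: a -> b -> Int

Derivation:
  unify Bool ~ Bool
x : a
\z._ : c -> a
\y._ : b -> c -> a
\x._ : a -> b -> c -> a
\w._ : f -> Int
\v._ : e -> f -> Int
\u._ : d -> e -> f -> Int
  unify a -> b -> c -> a ~ d -> e -> f -> Int
  unify a ~ d
  unify b -> c -> d ~ e -> f -> Int
  unify b ~ e
  unify c -> d ~ f -> Int
  unify c ~ f
  unify d ~ Int
  unify Int -> e -> f -> Int ~ Int -> g
  unify Int ~ Int
  unify e -> f -> Int ~ g
_ _ : e -> f -> Int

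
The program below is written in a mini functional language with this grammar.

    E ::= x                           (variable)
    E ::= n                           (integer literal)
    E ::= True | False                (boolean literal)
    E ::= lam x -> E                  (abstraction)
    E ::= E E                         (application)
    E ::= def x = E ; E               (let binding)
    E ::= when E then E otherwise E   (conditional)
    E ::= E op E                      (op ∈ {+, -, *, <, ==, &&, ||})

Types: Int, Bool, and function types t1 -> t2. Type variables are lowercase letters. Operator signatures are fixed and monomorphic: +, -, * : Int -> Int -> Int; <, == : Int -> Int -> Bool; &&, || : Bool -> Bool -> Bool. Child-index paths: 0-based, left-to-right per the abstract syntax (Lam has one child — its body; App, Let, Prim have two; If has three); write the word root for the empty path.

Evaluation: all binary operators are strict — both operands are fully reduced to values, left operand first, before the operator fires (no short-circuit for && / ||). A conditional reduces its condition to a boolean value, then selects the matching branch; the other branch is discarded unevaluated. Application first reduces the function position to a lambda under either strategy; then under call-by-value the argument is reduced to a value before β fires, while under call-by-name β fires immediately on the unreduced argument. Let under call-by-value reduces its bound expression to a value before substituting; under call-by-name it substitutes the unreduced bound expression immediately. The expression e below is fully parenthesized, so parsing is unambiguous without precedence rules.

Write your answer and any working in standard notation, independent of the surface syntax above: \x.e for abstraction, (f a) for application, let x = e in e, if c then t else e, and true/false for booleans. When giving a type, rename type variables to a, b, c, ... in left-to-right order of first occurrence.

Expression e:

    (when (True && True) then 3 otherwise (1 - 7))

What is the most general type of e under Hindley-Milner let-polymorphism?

Working:
  unify Bool ~ Bool
  unify Bool ~ Bool
  unify Bool ~ Bool
  unify Int ~ Int
  unify Int ~ Int
  unify Int ~ Int

Answer: Int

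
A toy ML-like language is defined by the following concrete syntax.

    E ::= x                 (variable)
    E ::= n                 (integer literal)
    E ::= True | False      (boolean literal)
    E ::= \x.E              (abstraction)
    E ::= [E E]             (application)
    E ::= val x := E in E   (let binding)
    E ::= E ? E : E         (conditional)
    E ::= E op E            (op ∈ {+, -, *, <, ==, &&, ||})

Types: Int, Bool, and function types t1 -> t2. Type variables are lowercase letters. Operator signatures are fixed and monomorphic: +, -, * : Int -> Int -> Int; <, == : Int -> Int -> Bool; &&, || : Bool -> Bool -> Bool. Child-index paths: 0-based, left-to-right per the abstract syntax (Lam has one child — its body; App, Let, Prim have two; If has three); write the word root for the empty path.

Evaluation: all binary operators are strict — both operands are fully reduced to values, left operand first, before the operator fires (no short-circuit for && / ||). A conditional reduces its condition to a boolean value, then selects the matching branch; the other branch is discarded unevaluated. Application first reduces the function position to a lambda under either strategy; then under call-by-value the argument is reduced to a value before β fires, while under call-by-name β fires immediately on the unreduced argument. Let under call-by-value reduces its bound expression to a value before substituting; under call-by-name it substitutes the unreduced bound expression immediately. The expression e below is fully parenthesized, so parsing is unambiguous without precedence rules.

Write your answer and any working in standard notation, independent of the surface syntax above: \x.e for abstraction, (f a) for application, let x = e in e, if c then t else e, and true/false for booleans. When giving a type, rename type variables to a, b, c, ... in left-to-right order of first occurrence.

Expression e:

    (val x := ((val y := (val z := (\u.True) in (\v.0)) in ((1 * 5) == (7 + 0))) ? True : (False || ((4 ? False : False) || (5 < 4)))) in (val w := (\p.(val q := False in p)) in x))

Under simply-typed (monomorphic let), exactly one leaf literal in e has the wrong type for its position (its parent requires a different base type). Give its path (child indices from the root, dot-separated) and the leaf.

Answer: 0.2.1.0.0 : 4

Trace:
\u._ : a -> Bool
let z : a -> Bool
\v._ : b -> Int
let y : b -> Int
  unify Int ~ Int
  unify Int ~ Int
  unify Int ~ Int
  unify Int ~ Int
  unify Int ~ Int
  unify Int ~ Int
  unify Bool ~ Bool
  unify Bool ~ Bool
  unify Int ~ Bool
  FAIL: mismatch Int ~ Bool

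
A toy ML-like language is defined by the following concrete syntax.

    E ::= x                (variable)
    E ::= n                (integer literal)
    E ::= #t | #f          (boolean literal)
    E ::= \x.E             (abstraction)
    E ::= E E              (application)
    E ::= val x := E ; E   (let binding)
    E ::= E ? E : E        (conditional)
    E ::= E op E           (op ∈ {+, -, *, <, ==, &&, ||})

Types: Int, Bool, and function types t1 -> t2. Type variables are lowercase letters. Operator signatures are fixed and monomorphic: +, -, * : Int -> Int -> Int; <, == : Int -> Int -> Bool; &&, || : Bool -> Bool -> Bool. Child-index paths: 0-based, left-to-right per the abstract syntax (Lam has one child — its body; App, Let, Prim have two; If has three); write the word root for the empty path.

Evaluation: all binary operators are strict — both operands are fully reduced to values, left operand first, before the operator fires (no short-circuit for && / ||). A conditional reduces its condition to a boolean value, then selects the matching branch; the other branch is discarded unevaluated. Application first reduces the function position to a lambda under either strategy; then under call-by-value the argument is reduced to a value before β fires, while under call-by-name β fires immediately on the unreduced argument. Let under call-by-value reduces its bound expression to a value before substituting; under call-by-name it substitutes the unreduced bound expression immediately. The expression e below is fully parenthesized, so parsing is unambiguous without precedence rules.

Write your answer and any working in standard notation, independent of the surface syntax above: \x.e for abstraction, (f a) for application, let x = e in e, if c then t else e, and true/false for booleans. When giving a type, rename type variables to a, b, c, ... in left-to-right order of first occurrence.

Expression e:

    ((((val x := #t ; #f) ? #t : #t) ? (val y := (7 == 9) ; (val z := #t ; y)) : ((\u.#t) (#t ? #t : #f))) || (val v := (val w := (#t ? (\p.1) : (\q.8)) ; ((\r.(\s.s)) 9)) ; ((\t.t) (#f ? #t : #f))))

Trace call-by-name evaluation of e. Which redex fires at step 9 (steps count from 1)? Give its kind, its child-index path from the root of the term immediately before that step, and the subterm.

Answer: if at 1 : (if false then true else false)

Working:
step 0: ((if (if (let x = true in false) then true else true) then (let y = (7 == 9) in (let z = true in y)) else ((\u.true) (if true then true else false))) || (let v = (let w = (if true then (\p.1) else (\q.8)) in ((\r.(\s.s)) 9)) in ((\t.t) (if false then true else false))))
step 1: [let@0.0.0] ((if (if false then true else true) then (let y = (7 == 9) in (let z = true in y)) else ((\u.true) (if true then true else false))) || (let v = (let w = (if true then (\p.1) else (\q.8)) in ((\r.(\s.s)) 9)) in ((\t.t) (if false then true else false))))
step 2: [if@0.0] ((if true then (let y = (7 == 9) in (let z = true in y)) else ((\u.true) (if true then true else false))) || (let v = (let w = (if true then (\p.1) else (\q.8)) in ((\r.(\s.s)) 9)) in ((\t.t) (if false then true else false))))
step 3: [if@0] ((let y = (7 == 9) in (let z = true in y)) || (let v = (let w = (if true then (\p.1) else (\q.8)) in ((\r.(\s.s)) 9)) in ((\t.t) (if false then true else false))))
step 4: [let@0] ((let z = true in (7 == 9)) || (let v = (let w = (if true then (\p.1) else (\q.8)) in ((\r.(\s.s)) 9)) in ((\t.t) (if false then true else false))))
step 5: [let@0] ((7 == 9) || (let v = (let w = (if true then (\p.1) else (\q.8)) in ((\r.(\s.s)) 9)) in ((\t.t) (if false then true else false))))
step 6: [delta@0] (false || (let v = (let w = (if true then (\p.1) else (\q.8)) in ((\r.(\s.s)) 9)) in ((\t.t) (if false then true else false))))
step 7: [let@1] (false || ((\t.t) (if false then true else false)))
step 8: [beta@1] (false || (if false then true else false))
step 9: [if@1] (false || false)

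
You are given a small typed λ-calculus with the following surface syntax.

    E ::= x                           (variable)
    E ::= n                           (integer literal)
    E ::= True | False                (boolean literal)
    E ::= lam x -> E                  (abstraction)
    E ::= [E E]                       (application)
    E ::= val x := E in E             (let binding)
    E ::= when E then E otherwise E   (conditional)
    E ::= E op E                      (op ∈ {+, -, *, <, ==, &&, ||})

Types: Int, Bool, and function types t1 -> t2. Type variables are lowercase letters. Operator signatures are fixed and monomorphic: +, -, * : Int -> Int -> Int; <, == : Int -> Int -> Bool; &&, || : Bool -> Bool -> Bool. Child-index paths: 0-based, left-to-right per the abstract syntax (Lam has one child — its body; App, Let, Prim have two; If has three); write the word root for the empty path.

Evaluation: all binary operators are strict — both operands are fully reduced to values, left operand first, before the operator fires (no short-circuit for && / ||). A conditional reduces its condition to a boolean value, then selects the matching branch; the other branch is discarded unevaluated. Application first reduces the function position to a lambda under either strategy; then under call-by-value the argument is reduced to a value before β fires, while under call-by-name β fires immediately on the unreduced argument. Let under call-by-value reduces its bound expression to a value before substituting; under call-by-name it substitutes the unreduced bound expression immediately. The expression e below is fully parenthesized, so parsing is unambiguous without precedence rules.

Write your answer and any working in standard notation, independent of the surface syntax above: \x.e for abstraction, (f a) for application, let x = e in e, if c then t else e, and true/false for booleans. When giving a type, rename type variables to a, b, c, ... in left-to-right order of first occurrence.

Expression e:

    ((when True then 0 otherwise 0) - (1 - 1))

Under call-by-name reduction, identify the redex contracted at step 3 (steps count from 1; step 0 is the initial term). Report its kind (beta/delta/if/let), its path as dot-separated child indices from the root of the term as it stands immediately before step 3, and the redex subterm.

Derivation:
step 0: ((if true then 0 else 0) - (1 - 1))
step 1: [if@0] (0 - (1 - 1))
step 2: [delta@1] (0 - 0)
step 3: [delta@root] 0

Answer: delta at root : (0 - 0)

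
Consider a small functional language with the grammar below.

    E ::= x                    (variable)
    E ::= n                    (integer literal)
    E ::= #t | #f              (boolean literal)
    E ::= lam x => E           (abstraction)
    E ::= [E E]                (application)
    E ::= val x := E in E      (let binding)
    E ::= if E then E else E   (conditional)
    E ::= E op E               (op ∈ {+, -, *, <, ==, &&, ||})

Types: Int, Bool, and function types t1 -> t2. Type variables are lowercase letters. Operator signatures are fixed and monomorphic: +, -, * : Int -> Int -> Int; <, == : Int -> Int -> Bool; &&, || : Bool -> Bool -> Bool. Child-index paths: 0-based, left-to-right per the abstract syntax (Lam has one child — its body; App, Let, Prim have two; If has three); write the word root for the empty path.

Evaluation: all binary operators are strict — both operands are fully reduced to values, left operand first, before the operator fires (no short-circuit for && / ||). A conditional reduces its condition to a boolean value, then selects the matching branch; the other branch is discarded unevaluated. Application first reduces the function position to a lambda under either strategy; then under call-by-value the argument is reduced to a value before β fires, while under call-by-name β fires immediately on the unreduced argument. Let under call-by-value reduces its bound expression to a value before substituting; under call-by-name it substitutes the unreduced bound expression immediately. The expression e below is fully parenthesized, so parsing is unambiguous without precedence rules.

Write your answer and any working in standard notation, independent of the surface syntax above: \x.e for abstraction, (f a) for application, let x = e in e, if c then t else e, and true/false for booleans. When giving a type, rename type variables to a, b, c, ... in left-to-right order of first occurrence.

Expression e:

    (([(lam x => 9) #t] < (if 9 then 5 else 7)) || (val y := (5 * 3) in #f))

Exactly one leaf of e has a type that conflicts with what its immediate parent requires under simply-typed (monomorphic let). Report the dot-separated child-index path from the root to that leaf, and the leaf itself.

Trace:
\x._ : a -> Int
  unify a -> Int ~ Bool -> b
  unify a ~ Bool
  unify Int ~ b
_ _ : Int
  unify Int ~ Int
  unify Int ~ Bool
  FAIL: mismatch Int ~ Bool

Answer: 0.1.0 : 9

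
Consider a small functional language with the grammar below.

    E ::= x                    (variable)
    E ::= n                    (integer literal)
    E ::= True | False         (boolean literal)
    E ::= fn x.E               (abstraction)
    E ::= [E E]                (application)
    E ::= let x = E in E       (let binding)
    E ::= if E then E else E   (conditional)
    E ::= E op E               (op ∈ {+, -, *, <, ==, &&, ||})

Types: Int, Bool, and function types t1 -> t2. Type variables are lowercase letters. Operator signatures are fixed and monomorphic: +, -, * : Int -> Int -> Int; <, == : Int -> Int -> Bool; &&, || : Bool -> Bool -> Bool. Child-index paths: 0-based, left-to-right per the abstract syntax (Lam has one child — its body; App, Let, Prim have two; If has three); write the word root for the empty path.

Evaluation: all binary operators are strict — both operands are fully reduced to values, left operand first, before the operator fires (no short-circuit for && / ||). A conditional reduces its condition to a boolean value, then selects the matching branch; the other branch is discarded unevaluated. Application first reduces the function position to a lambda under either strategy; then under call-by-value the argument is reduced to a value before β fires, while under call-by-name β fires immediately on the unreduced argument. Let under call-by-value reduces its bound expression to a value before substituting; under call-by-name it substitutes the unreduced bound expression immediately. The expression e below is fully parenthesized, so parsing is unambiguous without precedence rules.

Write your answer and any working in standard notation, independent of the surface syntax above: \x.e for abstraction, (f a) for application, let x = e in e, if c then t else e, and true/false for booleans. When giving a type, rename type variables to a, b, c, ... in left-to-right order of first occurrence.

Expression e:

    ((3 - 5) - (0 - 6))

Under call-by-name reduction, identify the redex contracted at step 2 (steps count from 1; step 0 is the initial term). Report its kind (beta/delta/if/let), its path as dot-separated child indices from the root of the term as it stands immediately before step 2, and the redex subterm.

Working:
step 0: ((3 - 5) - (0 - 6))
step 1: [delta@0] (-2 - (0 - 6))
step 2: [delta@1] (-2 - -6)

Answer: delta at 1 : (0 - 6)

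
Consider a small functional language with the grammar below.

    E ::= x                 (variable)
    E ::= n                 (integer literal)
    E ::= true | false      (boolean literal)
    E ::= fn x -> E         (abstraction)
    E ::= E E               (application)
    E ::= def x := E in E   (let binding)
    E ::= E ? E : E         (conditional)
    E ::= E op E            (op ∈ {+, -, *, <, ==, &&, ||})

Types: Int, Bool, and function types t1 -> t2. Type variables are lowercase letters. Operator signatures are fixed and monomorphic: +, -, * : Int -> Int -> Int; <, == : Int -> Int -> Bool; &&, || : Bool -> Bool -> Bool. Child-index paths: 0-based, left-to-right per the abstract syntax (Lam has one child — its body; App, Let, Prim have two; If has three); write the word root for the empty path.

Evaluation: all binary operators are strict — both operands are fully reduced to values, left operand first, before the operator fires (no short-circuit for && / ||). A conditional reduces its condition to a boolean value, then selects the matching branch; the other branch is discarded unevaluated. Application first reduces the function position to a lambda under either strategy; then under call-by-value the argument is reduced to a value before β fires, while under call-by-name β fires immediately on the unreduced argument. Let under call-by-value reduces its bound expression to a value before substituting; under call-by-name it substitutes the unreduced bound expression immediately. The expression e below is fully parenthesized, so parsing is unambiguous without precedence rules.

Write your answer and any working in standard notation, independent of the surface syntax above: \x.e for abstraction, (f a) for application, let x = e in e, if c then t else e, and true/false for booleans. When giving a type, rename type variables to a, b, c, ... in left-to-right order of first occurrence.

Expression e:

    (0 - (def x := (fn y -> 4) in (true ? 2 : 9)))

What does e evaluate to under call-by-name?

Trace:
step 0: (0 - (let x = (\y.4) in (if true then 2 else 9)))
step 1: [let@1] (0 - (if true then 2 else 9))
step 2: [if@1] (0 - 2)
step 3: [delta@root] -2

Answer: -2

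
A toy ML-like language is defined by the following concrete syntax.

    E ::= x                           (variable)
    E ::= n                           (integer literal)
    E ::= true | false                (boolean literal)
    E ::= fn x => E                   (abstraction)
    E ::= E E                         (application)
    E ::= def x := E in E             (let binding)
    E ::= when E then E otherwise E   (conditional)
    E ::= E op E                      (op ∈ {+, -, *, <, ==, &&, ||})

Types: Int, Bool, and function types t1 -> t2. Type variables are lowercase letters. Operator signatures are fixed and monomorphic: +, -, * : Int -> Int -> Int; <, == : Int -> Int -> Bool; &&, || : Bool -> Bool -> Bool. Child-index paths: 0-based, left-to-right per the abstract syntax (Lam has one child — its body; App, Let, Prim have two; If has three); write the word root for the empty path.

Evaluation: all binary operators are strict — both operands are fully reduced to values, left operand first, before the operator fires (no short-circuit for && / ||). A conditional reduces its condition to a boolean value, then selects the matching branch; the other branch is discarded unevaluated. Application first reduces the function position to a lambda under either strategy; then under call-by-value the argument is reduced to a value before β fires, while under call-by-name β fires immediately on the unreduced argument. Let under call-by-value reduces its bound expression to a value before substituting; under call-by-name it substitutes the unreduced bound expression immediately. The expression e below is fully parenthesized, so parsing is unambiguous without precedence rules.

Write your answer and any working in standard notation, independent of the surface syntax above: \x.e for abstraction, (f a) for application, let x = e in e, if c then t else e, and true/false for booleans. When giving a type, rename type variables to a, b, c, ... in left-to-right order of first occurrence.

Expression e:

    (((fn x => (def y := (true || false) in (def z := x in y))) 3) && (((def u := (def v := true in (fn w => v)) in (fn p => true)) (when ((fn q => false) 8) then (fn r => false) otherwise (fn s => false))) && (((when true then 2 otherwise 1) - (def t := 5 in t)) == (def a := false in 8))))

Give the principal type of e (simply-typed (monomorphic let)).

Working:
  unify Bool ~ Bool
  unify Bool ~ Bool
let y : Bool
x : a
let z : a
y : Bool
\x._ : a -> Bool
  unify a -> Bool ~ Int -> b
  unify a ~ Int
  unify Bool ~ b
_ _ : Bool
  unify Bool ~ Bool
let v : Bool
v : Bool
\w._ : c -> Bool
let u : c -> Bool
\p._ : d -> Bool
\q._ : e -> Bool
  unify e -> Bool ~ Int -> f
  unify e ~ Int
  unify Bool ~ f
_ _ : Bool
  unify Bool ~ Bool
\r._ : g -> Bool
\s._ : h -> Bool
  unify g -> Bool ~ h -> Bool
  unify g ~ h
  unify Bool ~ Bool
  unify d -> Bool ~ (h -> Bool) -> i
  unify d ~ h -> Bool
  unify Bool ~ i
_ _ : Bool
  unify Bool ~ Bool
  unify Bool ~ Bool
  unify Int ~ Int
  unify Int ~ Int
let t : Int
t : Int
  unify Int ~ Int
  unify Int ~ Int
let a : Bool
  unify Int ~ Int
  unify Bool ~ Bool
  unify Bool ~ Bool

Answer: Bool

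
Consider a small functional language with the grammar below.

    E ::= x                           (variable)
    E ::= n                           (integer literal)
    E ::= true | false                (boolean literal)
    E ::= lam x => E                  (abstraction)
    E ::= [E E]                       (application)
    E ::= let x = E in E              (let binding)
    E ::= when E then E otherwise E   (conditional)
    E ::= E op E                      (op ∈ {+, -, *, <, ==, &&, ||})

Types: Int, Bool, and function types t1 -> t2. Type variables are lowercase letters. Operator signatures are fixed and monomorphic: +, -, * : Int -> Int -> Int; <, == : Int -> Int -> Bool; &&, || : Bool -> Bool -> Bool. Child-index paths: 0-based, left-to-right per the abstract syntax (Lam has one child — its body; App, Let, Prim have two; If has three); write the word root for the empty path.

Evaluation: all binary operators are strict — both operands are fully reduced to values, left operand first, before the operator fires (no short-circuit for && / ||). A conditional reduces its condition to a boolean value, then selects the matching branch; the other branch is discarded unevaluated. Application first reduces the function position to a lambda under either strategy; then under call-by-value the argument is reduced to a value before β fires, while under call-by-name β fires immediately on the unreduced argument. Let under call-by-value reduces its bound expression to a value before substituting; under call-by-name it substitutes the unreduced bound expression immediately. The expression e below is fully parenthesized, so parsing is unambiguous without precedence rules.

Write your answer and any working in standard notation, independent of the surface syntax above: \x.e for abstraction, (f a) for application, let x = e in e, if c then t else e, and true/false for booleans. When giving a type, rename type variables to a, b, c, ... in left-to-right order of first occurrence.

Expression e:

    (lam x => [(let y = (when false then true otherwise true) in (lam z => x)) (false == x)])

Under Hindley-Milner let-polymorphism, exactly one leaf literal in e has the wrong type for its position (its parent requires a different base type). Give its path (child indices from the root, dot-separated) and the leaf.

Answer: 0.1.0 : false

Trace:
  unify Bool ~ Bool
  unify Bool ~ Bool
let y : Bool
x : a
\z._ : b -> a
  unify Bool ~ Int
  FAIL: mismatch Bool ~ Int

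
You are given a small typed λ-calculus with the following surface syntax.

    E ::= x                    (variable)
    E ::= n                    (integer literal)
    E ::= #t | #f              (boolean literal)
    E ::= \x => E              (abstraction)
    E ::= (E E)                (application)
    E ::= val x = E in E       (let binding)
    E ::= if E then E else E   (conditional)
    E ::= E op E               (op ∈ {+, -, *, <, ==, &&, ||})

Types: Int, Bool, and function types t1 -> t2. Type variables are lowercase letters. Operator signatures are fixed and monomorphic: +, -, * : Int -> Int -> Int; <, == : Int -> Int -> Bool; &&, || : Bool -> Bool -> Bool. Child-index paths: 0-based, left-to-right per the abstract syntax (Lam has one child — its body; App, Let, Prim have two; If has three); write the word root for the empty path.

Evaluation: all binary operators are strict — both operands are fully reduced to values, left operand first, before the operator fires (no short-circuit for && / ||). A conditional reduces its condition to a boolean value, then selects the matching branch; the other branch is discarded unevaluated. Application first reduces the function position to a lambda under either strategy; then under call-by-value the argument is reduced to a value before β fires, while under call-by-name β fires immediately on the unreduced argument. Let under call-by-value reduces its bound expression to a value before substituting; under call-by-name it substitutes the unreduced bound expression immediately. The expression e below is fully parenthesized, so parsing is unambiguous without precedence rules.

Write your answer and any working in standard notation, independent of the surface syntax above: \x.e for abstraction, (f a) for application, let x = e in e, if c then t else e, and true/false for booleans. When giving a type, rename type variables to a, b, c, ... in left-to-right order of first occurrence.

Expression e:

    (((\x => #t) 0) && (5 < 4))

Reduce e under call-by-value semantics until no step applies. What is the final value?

Trace:
step 0: (((\x.true) 0) && (5 < 4))
step 1: [beta@0] (true && (5 < 4))
step 2: [delta@1] (true && false)
step 3: [delta@root] false

Answer: false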